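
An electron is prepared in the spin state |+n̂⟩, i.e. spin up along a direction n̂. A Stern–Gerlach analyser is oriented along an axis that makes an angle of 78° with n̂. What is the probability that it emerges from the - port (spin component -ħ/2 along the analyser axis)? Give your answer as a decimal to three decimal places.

0.396

For spin-½, the probability of finding spin-up along an axis at angle θ to the initial spin direction is cos²(θ/2); spin-down is sin²(θ/2).
θ = 78°, so P = sin²(39°) ≈ 0.396.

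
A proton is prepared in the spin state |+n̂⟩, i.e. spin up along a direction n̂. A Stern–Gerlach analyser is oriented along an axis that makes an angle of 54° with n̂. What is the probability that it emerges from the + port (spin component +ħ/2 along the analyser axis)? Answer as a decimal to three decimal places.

0.794

For spin-½, the probability of finding spin-up along an axis at angle θ to the initial spin direction is cos²(θ/2); spin-down is sin²(θ/2).
θ = 54°, so P = cos²(27°) ≈ 0.794.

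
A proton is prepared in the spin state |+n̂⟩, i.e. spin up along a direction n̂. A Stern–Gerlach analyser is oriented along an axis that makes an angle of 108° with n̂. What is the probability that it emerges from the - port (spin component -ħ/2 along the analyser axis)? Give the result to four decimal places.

0.6545

For spin-½, the probability of finding spin-up along an axis at angle θ to the initial spin direction is cos²(θ/2); spin-down is sin²(θ/2).
θ = 108°, so P = sin²(54°) ≈ 0.6545.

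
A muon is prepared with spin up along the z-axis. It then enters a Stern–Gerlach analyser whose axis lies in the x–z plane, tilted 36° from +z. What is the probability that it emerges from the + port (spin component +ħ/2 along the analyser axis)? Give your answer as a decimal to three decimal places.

0.905

For spin-½, the probability of finding spin-up along an axis at angle θ to the initial spin direction is cos²(θ/2); spin-down is sin²(θ/2).
θ = 36°, so P = cos²(18°) ≈ 0.905.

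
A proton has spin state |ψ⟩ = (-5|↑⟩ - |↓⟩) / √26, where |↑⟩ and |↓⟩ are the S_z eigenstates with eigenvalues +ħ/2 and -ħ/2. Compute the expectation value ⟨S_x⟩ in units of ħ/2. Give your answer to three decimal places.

0.385

⟨σ_x⟩ = 2 Re(a* b)/(|a|²+|b|²) with a = -5, b = -1.
a* b = 5, so ⟨σ_x⟩ = 10/26.
⟨S_x⟩ = (ħ/2)·⟨σ_x⟩.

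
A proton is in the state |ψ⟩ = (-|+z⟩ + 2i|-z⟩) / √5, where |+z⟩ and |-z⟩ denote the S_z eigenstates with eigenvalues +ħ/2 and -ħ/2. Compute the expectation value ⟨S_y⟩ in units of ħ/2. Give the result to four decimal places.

⟨σ_y⟩ = 2 Im(a* b)/(|a|²+|b|²) with a = -1, b = 2i.
a* b = -2i, so ⟨σ_y⟩ = -4/5.
⟨S_y⟩ = (ħ/2)·⟨σ_y⟩.

-0.8000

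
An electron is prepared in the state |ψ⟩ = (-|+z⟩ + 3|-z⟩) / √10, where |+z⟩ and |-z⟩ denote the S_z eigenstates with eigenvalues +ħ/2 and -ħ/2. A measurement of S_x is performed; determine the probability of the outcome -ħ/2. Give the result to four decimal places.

0.8000

|-x⟩ = (|+z⟩ - |-z⟩)/√2, so ⟨-x|ψ⟩ = (-4) / (√2·√10).
P = |-4|² / 20 = 16/20.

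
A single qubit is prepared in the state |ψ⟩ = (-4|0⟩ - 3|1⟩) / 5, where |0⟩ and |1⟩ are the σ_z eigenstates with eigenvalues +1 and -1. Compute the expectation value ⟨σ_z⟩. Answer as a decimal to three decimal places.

⟨σ_z⟩ = |a|² - |b|² divided by |a|²+|b|², with a, b the |0⟩, |1⟩ amplitudes.
= (16 - 9)/25 = 7/25.

0.280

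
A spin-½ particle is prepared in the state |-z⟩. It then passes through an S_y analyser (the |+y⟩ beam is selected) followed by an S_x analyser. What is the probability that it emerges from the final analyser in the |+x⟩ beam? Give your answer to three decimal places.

First analyser (S_y): from |-z⟩, P(|+y⟩) = 1/2.
After stage 1 the state is |+y⟩; P(|+x⟩) = |⟨+x|+y⟩|² = 1/2.
Joint probability = 1/2 × 1/2 = 0.250.

0.250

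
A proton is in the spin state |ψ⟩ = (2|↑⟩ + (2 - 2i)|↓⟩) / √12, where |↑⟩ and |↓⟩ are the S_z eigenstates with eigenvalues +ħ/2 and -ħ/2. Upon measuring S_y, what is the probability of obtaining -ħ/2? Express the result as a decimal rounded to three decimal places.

0.833

|-y⟩ = (|↑⟩ - i|↓⟩)/√2, so ⟨-y|ψ⟩ = (4 + 2i) / (√2·√12).
P = |4 + 2i|² / 24 = 20/24.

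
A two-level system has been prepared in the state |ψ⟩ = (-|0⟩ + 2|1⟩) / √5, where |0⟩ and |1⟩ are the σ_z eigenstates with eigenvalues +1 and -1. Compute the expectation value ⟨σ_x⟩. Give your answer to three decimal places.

⟨σ_x⟩ = 2 Re(a* b)/(|a|²+|b|²) with a = -1, b = 2.
a* b = -2, so ⟨σ_x⟩ = -4/5.

-0.800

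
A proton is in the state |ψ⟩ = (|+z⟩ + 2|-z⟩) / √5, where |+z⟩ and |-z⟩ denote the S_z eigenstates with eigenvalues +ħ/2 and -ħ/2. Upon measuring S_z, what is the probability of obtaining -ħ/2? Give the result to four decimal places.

0.8000

The -ħ/2 outcome corresponds to |-z⟩. Its amplitude in |ψ⟩ is 2/√5.
P = |2|² / 5 = 4/5.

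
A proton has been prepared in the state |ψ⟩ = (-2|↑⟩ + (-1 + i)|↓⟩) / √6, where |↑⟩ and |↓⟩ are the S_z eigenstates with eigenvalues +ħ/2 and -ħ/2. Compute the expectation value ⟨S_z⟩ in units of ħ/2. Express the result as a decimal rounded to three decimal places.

⟨σ_z⟩ = |a|² - |b|² divided by |a|²+|b|², with a, b the |↑⟩, |↓⟩ amplitudes.
= (4 - 2)/6 = 2/6.
⟨S_z⟩ = (ħ/2)·⟨σ_z⟩.

0.333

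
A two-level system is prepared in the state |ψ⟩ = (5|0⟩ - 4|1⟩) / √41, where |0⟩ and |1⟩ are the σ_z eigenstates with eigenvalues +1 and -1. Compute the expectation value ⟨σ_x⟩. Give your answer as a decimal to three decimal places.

-0.976

⟨σ_x⟩ = 2 Re(a* b)/(|a|²+|b|²) with a = 5, b = -4.
a* b = -20, so ⟨σ_x⟩ = -40/41.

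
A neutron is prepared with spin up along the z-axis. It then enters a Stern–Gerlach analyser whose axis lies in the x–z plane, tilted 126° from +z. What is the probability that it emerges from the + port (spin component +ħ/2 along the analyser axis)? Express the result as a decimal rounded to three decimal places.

For spin-½, the probability of finding spin-up along an axis at angle θ to the initial spin direction is cos²(θ/2); spin-down is sin²(θ/2).
θ = 126°, so P = cos²(63°) ≈ 0.206.

0.206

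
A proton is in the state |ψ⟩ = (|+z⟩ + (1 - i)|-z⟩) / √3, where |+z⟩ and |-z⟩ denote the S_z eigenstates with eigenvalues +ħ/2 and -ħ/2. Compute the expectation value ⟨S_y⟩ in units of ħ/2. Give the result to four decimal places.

⟨σ_y⟩ = 2 Im(a* b)/(|a|²+|b|²) with a = 1, b = (1 - i).
a* b = (1 - i), so ⟨σ_y⟩ = -2/3.
⟨S_y⟩ = (ħ/2)·⟨σ_y⟩.

-0.6667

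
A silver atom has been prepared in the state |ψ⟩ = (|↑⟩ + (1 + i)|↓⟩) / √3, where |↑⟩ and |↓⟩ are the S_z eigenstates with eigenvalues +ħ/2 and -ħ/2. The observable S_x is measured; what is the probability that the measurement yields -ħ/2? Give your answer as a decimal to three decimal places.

0.167

|-x⟩ = (|↑⟩ - |↓⟩)/√2, so ⟨-x|ψ⟩ = (-i) / (√2·√3).
P = |-i|² / 6 = 1/6.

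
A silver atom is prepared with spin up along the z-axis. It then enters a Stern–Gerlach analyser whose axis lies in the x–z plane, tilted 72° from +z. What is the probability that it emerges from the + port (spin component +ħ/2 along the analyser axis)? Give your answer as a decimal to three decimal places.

For spin-½, the probability of finding spin-up along an axis at angle θ to the initial spin direction is cos²(θ/2); spin-down is sin²(θ/2).
θ = 72°, so P = cos²(36°) ≈ 0.655.

0.655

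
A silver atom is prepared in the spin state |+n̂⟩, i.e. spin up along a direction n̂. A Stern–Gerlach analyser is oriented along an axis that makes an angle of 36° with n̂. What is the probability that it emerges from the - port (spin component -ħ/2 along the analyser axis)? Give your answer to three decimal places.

0.095

For spin-½, the probability of finding spin-up along an axis at angle θ to the initial spin direction is cos²(θ/2); spin-down is sin²(θ/2).
θ = 36°, so P = sin²(18°) ≈ 0.095.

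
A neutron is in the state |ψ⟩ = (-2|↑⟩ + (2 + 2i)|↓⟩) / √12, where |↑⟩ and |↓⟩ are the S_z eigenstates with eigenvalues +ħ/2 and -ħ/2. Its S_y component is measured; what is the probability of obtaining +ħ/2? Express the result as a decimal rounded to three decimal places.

0.167

|+y⟩ = (|↑⟩ + i|↓⟩)/√2, so ⟨+y|ψ⟩ = (-2i) / (√2·√12).
P = |-2i|² / 24 = 4/24.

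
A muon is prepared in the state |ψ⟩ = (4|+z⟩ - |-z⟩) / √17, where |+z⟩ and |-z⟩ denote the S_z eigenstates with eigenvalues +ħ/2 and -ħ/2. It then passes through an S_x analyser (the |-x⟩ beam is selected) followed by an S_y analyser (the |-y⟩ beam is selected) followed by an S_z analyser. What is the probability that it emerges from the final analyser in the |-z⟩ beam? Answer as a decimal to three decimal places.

First analyser (S_x): P(|-x⟩) = |⟨-x|ψ⟩|² = 25/34.
After stage 1 the state is |-x⟩; P(|-y⟩) = |⟨-y|-x⟩|² = 1/2.
After stage 2 the state is |-y⟩; P(|-z⟩) = |⟨-z|-y⟩|² = 1/2.
Joint probability = 25/34 × 1/2 × 1/2 = 0.184.

0.184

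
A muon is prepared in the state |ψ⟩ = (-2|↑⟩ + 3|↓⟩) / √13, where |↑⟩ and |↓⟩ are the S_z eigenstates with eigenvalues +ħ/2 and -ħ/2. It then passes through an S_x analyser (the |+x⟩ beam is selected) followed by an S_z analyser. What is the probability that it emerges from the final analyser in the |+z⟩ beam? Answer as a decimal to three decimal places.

First analyser (S_x): P(|+x⟩) = |⟨+x|ψ⟩|² = 1/26.
After stage 1 the state is |+x⟩; P(|+z⟩) = |⟨+z|+x⟩|² = 1/2.
Joint probability = 1/26 × 1/2 = 0.019.

0.019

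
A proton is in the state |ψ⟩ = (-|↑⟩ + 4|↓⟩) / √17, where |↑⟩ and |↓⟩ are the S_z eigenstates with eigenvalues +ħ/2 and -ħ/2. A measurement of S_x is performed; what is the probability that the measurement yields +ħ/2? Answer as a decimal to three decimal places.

0.265

|+x⟩ = (|↑⟩ + |↓⟩)/√2, so ⟨+x|ψ⟩ = (3) / (√2·√17).
P = |3|² / 34 = 9/34.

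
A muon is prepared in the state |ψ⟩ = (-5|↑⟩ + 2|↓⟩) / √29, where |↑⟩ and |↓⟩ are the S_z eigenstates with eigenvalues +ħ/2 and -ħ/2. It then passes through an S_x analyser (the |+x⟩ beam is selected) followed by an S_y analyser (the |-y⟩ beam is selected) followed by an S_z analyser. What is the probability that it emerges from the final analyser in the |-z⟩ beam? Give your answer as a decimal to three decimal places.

First analyser (S_x): P(|+x⟩) = |⟨+x|ψ⟩|² = 9/58.
After stage 1 the state is |+x⟩; P(|-y⟩) = |⟨-y|+x⟩|² = 1/2.
After stage 2 the state is |-y⟩; P(|-z⟩) = |⟨-z|-y⟩|² = 1/2.
Joint probability = 9/58 × 1/2 × 1/2 = 0.039.

0.039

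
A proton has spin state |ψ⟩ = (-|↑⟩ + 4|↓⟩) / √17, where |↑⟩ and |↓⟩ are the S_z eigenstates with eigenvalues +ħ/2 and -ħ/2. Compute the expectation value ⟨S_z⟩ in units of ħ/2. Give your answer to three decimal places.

-0.882

⟨σ_z⟩ = |a|² - |b|² divided by |a|²+|b|², with a, b the |↑⟩, |↓⟩ amplitudes.
= (1 - 16)/17 = -15/17.
⟨S_z⟩ = (ħ/2)·⟨σ_z⟩.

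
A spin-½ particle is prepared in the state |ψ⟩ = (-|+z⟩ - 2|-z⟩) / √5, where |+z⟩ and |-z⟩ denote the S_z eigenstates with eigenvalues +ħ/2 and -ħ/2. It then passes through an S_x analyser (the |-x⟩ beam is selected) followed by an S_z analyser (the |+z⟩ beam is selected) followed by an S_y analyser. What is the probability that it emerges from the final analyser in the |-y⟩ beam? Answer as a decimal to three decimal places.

First analyser (S_x): P(|-x⟩) = |⟨-x|ψ⟩|² = 1/10.
After stage 1 the state is |-x⟩; P(|+z⟩) = |⟨+z|-x⟩|² = 1/2.
After stage 2 the state is |+z⟩; P(|-y⟩) = |⟨-y|+z⟩|² = 1/2.
Joint probability = 1/10 × 1/2 × 1/2 = 0.025.

0.025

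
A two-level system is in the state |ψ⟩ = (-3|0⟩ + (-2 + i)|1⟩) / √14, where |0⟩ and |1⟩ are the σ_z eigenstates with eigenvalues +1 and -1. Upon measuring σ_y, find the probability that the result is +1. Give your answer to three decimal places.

|+y⟩ = (|0⟩ + i|1⟩)/√2, so ⟨+y|ψ⟩ = (-2 + 2i) / (√2·√14).
P = |-2 + 2i|² / 28 = 8/28.

0.286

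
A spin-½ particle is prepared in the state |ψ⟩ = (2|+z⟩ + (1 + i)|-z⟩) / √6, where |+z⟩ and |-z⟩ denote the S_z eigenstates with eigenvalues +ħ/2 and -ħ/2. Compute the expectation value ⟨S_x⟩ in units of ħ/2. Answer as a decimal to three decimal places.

0.667

⟨σ_x⟩ = 2 Re(a* b)/(|a|²+|b|²) with a = 2, b = (1 + i).
a* b = (2 + 2i), so ⟨σ_x⟩ = 4/6.
⟨S_x⟩ = (ħ/2)·⟨σ_x⟩.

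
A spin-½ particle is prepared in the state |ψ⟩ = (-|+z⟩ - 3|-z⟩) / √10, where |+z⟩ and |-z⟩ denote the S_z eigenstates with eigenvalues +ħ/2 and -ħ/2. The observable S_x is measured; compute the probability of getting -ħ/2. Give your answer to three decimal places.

|-x⟩ = (|+z⟩ - |-z⟩)/√2, so ⟨-x|ψ⟩ = (2) / (√2·√10).
P = |2|² / 20 = 4/20.

0.200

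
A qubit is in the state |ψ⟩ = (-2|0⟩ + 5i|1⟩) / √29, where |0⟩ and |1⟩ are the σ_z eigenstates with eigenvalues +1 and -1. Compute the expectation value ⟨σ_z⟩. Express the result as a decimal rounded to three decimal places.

-0.724

⟨σ_z⟩ = |a|² - |b|² divided by |a|²+|b|², with a, b the |0⟩, |1⟩ amplitudes.
= (4 - 25)/29 = -21/29.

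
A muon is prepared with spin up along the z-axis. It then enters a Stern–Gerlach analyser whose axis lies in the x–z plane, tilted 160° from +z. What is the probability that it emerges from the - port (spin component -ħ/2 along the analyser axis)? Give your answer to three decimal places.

For spin-½, the probability of finding spin-up along an axis at angle θ to the initial spin direction is cos²(θ/2); spin-down is sin²(θ/2).
θ = 160°, so P = sin²(80°) ≈ 0.970.

0.970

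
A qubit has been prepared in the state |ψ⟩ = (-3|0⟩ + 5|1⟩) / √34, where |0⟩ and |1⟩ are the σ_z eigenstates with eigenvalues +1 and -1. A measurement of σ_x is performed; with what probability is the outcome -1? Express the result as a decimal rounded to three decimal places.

0.941

|-x⟩ = (|0⟩ - |1⟩)/√2, so ⟨-x|ψ⟩ = (-8) / (√2·√34).
P = |-8|² / 68 = 64/68.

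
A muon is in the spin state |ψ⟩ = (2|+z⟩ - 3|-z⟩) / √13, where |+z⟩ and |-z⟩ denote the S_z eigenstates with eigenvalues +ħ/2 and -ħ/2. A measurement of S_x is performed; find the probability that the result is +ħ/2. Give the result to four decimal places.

0.0385

|+x⟩ = (|+z⟩ + |-z⟩)/√2, so ⟨+x|ψ⟩ = (-1) / (√2·√13).
P = |-1|² / 26 = 1/26.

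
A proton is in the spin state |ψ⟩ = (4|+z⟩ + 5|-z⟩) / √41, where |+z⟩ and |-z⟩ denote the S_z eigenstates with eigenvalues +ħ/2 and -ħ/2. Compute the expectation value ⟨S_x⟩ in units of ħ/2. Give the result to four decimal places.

⟨σ_x⟩ = 2 Re(a* b)/(|a|²+|b|²) with a = 4, b = 5.
a* b = 20, so ⟨σ_x⟩ = 40/41.
⟨S_x⟩ = (ħ/2)·⟨σ_x⟩.

0.9756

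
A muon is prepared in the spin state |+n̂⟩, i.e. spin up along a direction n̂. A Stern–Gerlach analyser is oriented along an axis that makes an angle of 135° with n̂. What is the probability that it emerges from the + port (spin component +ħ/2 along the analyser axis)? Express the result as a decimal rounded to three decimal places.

0.146

For spin-½, the probability of finding spin-up along an axis at angle θ to the initial spin direction is cos²(θ/2); spin-down is sin²(θ/2).
θ = 135°, so P = cos²(67.5°) ≈ 0.146.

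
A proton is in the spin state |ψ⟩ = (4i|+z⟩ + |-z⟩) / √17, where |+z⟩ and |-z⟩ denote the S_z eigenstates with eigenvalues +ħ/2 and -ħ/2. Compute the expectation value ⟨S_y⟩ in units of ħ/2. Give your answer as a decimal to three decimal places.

-0.471

⟨σ_y⟩ = 2 Im(a* b)/(|a|²+|b|²) with a = 4i, b = 1.
a* b = -4i, so ⟨σ_y⟩ = -8/17.
⟨S_y⟩ = (ħ/2)·⟨σ_y⟩.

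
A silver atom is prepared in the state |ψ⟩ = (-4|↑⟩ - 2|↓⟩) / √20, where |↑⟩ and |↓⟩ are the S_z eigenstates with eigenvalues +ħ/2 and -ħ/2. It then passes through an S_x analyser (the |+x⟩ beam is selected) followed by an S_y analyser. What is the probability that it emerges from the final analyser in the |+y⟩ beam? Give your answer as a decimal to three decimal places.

First analyser (S_x): P(|+x⟩) = |⟨+x|ψ⟩|² = 36/40.
After stage 1 the state is |+x⟩; P(|+y⟩) = |⟨+y|+x⟩|² = 1/2.
Joint probability = 36/40 × 1/2 = 0.450.

0.450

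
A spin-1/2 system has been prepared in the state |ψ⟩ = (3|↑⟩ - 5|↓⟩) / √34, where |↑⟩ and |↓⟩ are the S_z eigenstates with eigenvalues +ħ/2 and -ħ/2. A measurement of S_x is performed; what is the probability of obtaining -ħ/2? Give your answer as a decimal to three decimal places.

|-x⟩ = (|↑⟩ - |↓⟩)/√2, so ⟨-x|ψ⟩ = (8) / (√2·√34).
P = |8|² / 68 = 64/68.

0.941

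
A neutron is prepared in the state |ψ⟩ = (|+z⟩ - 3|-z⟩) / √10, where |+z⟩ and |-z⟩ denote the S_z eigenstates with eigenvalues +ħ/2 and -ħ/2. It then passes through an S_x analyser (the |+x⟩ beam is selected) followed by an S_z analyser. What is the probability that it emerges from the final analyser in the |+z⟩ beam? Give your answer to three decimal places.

0.100

First analyser (S_x): P(|+x⟩) = |⟨+x|ψ⟩|² = 4/20.
After stage 1 the state is |+x⟩; P(|+z⟩) = |⟨+z|+x⟩|² = 1/2.
Joint probability = 4/20 × 1/2 = 0.100.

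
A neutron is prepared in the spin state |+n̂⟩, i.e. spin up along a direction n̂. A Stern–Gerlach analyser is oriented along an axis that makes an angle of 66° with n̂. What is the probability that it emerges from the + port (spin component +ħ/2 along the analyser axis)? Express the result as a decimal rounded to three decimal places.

For spin-½, the probability of finding spin-up along an axis at angle θ to the initial spin direction is cos²(θ/2); spin-down is sin²(θ/2).
θ = 66°, so P = cos²(33°) ≈ 0.703.

0.703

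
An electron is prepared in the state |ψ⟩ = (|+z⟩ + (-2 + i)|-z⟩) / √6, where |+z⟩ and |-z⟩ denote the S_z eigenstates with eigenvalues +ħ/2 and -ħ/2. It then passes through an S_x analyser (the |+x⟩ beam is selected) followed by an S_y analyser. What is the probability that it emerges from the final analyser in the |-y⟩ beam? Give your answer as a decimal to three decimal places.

0.083

First analyser (S_x): P(|+x⟩) = |⟨+x|ψ⟩|² = 2/12.
After stage 1 the state is |+x⟩; P(|-y⟩) = |⟨-y|+x⟩|² = 1/2.
Joint probability = 2/12 × 1/2 = 0.083.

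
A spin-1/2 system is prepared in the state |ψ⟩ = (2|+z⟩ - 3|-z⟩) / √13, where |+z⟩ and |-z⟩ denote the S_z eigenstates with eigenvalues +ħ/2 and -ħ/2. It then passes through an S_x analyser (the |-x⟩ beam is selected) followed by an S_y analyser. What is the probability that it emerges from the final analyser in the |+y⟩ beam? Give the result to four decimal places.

0.4808

First analyser (S_x): P(|-x⟩) = |⟨-x|ψ⟩|² = 25/26.
After stage 1 the state is |-x⟩; P(|+y⟩) = |⟨+y|-x⟩|² = 1/2.
Joint probability = 25/26 × 1/2 = 0.4808.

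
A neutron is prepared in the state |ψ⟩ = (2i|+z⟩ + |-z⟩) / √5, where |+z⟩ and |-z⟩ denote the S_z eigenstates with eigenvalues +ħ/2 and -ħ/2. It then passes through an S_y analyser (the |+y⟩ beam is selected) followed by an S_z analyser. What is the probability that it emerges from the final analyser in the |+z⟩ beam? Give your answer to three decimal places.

First analyser (S_y): P(|+y⟩) = |⟨+y|ψ⟩|² = 1/10.
After stage 1 the state is |+y⟩; P(|+z⟩) = |⟨+z|+y⟩|² = 1/2.
Joint probability = 1/10 × 1/2 = 0.050.

0.050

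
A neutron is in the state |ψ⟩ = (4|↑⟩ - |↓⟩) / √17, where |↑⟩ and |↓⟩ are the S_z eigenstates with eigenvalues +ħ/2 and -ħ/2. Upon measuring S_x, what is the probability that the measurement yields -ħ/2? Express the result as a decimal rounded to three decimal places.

0.735

|-x⟩ = (|↑⟩ - |↓⟩)/√2, so ⟨-x|ψ⟩ = (5) / (√2·√17).
P = |5|² / 34 = 25/34.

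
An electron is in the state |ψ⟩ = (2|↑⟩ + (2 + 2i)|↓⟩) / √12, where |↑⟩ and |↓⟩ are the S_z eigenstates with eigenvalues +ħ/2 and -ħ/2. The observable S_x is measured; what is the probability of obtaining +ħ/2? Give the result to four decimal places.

0.8333

|+x⟩ = (|↑⟩ + |↓⟩)/√2, so ⟨+x|ψ⟩ = (4 + 2i) / (√2·√12).
P = |4 + 2i|² / 24 = 20/24.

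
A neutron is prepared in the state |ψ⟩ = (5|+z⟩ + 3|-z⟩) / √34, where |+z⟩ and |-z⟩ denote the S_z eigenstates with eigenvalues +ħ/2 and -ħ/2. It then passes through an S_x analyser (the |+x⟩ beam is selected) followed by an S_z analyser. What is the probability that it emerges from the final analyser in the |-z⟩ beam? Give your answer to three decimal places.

First analyser (S_x): P(|+x⟩) = |⟨+x|ψ⟩|² = 64/68.
After stage 1 the state is |+x⟩; P(|-z⟩) = |⟨-z|+x⟩|² = 1/2.
Joint probability = 64/68 × 1/2 = 0.471.

0.471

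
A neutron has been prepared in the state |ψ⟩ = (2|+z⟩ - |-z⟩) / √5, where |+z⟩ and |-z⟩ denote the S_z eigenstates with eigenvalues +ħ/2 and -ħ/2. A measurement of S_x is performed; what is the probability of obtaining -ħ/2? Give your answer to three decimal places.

|-x⟩ = (|+z⟩ - |-z⟩)/√2, so ⟨-x|ψ⟩ = (3) / (√2·√5).
P = |3|² / 10 = 9/10.

0.900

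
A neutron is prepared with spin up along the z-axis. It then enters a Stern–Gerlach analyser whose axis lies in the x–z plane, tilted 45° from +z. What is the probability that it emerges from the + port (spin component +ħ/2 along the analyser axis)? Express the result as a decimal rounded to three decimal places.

0.854

For spin-½, the probability of finding spin-up along an axis at angle θ to the initial spin direction is cos²(θ/2); spin-down is sin²(θ/2).
θ = 45°, so P = cos²(22.5°) ≈ 0.854.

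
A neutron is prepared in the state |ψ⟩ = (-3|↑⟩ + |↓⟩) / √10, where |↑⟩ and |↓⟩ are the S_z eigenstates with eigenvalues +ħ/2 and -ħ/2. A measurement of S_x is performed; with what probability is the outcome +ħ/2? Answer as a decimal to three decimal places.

|+x⟩ = (|↑⟩ + |↓⟩)/√2, so ⟨+x|ψ⟩ = (-2) / (√2·√10).
P = |-2|² / 20 = 4/20.

0.200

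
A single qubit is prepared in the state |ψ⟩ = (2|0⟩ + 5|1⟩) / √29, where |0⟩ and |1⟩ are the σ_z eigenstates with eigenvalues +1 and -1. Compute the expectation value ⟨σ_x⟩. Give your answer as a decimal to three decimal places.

⟨σ_x⟩ = 2 Re(a* b)/(|a|²+|b|²) with a = 2, b = 5.
a* b = 10, so ⟨σ_x⟩ = 20/29.

0.690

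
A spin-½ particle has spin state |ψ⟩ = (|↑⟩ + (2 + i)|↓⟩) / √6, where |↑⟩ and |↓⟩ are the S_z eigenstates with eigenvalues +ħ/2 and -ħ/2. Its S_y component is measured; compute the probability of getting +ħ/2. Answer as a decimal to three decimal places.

|+y⟩ = (|↑⟩ + i|↓⟩)/√2, so ⟨+y|ψ⟩ = (2 - 2i) / (√2·√6).
P = |2 - 2i|² / 12 = 8/12.

0.667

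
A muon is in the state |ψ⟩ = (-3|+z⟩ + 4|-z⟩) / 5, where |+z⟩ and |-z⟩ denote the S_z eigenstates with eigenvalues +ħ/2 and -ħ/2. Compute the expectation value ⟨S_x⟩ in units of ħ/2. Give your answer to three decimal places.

⟨σ_x⟩ = 2 Re(a* b)/(|a|²+|b|²) with a = -3, b = 4.
a* b = -12, so ⟨σ_x⟩ = -24/25.
⟨S_x⟩ = (ħ/2)·⟨σ_x⟩.

-0.960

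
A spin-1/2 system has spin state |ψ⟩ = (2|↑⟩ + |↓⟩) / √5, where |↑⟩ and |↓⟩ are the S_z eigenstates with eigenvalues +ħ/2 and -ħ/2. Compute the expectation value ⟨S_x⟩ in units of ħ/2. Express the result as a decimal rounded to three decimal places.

0.800

⟨σ_x⟩ = 2 Re(a* b)/(|a|²+|b|²) with a = 2, b = 1.
a* b = 2, so ⟨σ_x⟩ = 4/5.
⟨S_x⟩ = (ħ/2)·⟨σ_x⟩.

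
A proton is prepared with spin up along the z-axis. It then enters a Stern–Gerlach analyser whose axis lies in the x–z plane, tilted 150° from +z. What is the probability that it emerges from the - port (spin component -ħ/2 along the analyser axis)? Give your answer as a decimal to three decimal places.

0.933

For spin-½, the probability of finding spin-up along an axis at angle θ to the initial spin direction is cos²(θ/2); spin-down is sin²(θ/2).
θ = 150°, so P = sin²(75°) ≈ 0.933.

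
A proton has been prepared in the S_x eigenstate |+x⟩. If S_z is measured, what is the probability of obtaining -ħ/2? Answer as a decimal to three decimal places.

0.500

In the S_z basis, |+x⟩ = (|+z⟩ + |-z⟩)/√2 and |-z⟩ = |-z⟩.
|⟨-z|+x⟩|² = 1/2.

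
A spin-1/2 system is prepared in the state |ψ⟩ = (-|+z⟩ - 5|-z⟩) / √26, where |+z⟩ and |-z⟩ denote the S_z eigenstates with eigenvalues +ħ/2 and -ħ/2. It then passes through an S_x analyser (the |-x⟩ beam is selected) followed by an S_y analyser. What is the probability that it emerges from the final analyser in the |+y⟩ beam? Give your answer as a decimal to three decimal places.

0.154

First analyser (S_x): P(|-x⟩) = |⟨-x|ψ⟩|² = 16/52.
After stage 1 the state is |-x⟩; P(|+y⟩) = |⟨+y|-x⟩|² = 1/2.
Joint probability = 16/52 × 1/2 = 0.154.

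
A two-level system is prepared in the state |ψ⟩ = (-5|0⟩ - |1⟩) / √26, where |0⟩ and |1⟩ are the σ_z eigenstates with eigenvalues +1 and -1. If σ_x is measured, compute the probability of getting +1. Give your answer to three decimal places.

0.692

|+x⟩ = (|0⟩ + |1⟩)/√2, so ⟨+x|ψ⟩ = (-6) / (√2·√26).
P = |-6|² / 52 = 36/52.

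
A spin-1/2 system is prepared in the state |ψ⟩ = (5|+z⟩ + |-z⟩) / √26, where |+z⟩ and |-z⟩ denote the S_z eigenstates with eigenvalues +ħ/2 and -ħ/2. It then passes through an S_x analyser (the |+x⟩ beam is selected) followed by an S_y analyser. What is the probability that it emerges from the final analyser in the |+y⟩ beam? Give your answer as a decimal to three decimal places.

0.346

First analyser (S_x): P(|+x⟩) = |⟨+x|ψ⟩|² = 36/52.
After stage 1 the state is |+x⟩; P(|+y⟩) = |⟨+y|+x⟩|² = 1/2.
Joint probability = 36/52 × 1/2 = 0.346.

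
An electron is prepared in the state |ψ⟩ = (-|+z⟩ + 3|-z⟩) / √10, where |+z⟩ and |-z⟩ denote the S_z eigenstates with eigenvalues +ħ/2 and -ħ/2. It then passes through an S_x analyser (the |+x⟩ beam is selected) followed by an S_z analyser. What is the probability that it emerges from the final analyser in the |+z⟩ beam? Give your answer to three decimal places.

0.100

First analyser (S_x): P(|+x⟩) = |⟨+x|ψ⟩|² = 4/20.
After stage 1 the state is |+x⟩; P(|+z⟩) = |⟨+z|+x⟩|² = 1/2.
Joint probability = 4/20 × 1/2 = 0.100.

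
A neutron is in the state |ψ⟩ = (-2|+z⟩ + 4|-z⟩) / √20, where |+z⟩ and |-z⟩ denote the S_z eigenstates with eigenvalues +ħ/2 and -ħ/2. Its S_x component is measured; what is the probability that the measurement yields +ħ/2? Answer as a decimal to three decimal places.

0.100

|+x⟩ = (|+z⟩ + |-z⟩)/√2, so ⟨+x|ψ⟩ = (2) / (√2·√20).
P = |2|² / 40 = 4/40.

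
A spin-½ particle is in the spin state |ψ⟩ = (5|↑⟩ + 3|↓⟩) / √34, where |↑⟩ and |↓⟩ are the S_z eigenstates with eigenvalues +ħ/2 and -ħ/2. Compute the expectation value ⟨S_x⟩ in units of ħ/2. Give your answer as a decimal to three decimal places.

0.882

⟨σ_x⟩ = 2 Re(a* b)/(|a|²+|b|²) with a = 5, b = 3.
a* b = 15, so ⟨σ_x⟩ = 30/34.
⟨S_x⟩ = (ħ/2)·⟨σ_x⟩.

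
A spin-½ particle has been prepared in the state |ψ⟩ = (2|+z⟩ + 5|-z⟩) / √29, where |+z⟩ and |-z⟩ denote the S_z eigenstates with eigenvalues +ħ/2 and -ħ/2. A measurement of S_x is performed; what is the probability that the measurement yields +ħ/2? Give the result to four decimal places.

0.8448

|+x⟩ = (|+z⟩ + |-z⟩)/√2, so ⟨+x|ψ⟩ = (7) / (√2·√29).
P = |7|² / 58 = 49/58.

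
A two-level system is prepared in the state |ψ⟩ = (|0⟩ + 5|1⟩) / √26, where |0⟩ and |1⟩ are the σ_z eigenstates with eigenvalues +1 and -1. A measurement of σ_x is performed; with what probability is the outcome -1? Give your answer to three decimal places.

|-x⟩ = (|0⟩ - |1⟩)/√2, so ⟨-x|ψ⟩ = (-4) / (√2·√26).
P = |-4|² / 52 = 16/52.

0.308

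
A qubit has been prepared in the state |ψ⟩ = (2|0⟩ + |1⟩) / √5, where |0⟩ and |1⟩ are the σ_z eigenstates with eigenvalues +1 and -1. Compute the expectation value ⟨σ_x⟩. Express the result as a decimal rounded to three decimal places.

0.800

⟨σ_x⟩ = 2 Re(a* b)/(|a|²+|b|²) with a = 2, b = 1.
a* b = 2, so ⟨σ_x⟩ = 4/5.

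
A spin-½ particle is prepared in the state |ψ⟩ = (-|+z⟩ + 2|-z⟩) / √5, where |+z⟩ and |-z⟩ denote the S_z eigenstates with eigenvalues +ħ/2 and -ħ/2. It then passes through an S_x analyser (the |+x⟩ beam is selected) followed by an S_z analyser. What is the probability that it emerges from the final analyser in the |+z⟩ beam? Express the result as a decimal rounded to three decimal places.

First analyser (S_x): P(|+x⟩) = |⟨+x|ψ⟩|² = 1/10.
After stage 1 the state is |+x⟩; P(|+z⟩) = |⟨+z|+x⟩|² = 1/2.
Joint probability = 1/10 × 1/2 = 0.050.

0.050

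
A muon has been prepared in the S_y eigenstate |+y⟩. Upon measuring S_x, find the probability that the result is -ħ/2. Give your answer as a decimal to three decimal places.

0.500

In the S_z basis, |+y⟩ = (|↑⟩ + i|↓⟩)/√2 and |-x⟩ = (|↑⟩ - |↓⟩)/√2.
|⟨-x|+y⟩|² = 1/2.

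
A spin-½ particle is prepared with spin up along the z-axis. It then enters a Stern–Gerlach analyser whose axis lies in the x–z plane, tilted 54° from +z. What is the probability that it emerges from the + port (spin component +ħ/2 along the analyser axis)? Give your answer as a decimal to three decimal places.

0.794

For spin-½, the probability of finding spin-up along an axis at angle θ to the initial spin direction is cos²(θ/2); spin-down is sin²(θ/2).
θ = 54°, so P = cos²(27°) ≈ 0.794.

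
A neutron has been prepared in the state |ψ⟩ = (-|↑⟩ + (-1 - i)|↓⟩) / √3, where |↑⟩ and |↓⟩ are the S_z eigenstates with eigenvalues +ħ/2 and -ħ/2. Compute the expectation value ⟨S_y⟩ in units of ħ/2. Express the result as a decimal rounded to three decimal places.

⟨σ_y⟩ = 2 Im(a* b)/(|a|²+|b|²) with a = -1, b = (-1 - i).
a* b = (1 + i), so ⟨σ_y⟩ = 2/3.
⟨S_y⟩ = (ħ/2)·⟨σ_y⟩.

0.667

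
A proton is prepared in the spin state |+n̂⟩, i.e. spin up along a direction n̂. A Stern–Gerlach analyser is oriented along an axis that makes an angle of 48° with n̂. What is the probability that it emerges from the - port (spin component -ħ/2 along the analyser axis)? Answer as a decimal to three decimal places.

0.165

For spin-½, the probability of finding spin-up along an axis at angle θ to the initial spin direction is cos²(θ/2); spin-down is sin²(θ/2).
θ = 48°, so P = sin²(24°) ≈ 0.165.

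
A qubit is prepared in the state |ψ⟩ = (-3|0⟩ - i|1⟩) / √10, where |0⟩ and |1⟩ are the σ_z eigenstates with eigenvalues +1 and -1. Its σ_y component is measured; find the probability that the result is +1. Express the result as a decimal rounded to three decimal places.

0.800

|+y⟩ = (|0⟩ + i|1⟩)/√2, so ⟨+y|ψ⟩ = (-4) / (√2·√10).
P = |-4|² / 20 = 16/20.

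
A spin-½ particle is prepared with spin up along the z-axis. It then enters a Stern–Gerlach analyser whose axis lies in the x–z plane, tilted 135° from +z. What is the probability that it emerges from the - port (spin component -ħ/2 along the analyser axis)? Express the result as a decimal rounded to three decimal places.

For spin-½, the probability of finding spin-up along an axis at angle θ to the initial spin direction is cos²(θ/2); spin-down is sin²(θ/2).
θ = 135°, so P = sin²(67.5°) ≈ 0.854.

0.854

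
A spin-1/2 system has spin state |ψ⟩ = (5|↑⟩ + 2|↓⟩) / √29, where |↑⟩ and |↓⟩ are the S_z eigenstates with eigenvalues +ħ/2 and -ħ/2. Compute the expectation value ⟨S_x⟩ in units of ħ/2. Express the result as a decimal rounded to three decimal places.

0.690

⟨σ_x⟩ = 2 Re(a* b)/(|a|²+|b|²) with a = 5, b = 2.
a* b = 10, so ⟨σ_x⟩ = 20/29.
⟨S_x⟩ = (ħ/2)·⟨σ_x⟩.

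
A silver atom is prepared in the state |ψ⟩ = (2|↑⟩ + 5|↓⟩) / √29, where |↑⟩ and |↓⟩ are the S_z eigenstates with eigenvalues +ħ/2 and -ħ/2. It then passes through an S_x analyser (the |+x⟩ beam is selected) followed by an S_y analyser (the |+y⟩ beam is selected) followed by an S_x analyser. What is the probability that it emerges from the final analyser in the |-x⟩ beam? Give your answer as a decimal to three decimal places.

0.211

First analyser (S_x): P(|+x⟩) = |⟨+x|ψ⟩|² = 49/58.
After stage 1 the state is |+x⟩; P(|+y⟩) = |⟨+y|+x⟩|² = 1/2.
After stage 2 the state is |+y⟩; P(|-x⟩) = |⟨-x|+y⟩|² = 1/2.
Joint probability = 49/58 × 1/2 × 1/2 = 0.211.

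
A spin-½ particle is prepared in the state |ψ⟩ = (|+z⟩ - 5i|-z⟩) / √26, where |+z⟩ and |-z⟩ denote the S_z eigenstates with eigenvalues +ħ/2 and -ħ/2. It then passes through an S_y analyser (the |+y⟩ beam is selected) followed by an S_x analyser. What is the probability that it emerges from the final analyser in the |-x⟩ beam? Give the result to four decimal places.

First analyser (S_y): P(|+y⟩) = |⟨+y|ψ⟩|² = 16/52.
After stage 1 the state is |+y⟩; P(|-x⟩) = |⟨-x|+y⟩|² = 1/2.
Joint probability = 16/52 × 1/2 = 0.1538.

0.1538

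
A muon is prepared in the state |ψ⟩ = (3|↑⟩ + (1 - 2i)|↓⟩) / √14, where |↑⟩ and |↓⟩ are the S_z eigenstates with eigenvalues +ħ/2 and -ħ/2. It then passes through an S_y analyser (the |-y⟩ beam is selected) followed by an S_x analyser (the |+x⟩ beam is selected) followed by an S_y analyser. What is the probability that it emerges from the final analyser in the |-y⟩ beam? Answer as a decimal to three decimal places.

First analyser (S_y): P(|-y⟩) = |⟨-y|ψ⟩|² = 26/28.
After stage 1 the state is |-y⟩; P(|+x⟩) = |⟨+x|-y⟩|² = 1/2.
After stage 2 the state is |+x⟩; P(|-y⟩) = |⟨-y|+x⟩|² = 1/2.
Joint probability = 26/28 × 1/2 × 1/2 = 0.232.

0.232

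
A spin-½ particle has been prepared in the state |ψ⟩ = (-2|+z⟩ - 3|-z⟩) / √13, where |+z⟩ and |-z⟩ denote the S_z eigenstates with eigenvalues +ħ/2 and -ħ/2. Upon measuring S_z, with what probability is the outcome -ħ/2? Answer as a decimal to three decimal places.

The -ħ/2 outcome corresponds to |-z⟩. Its amplitude in |ψ⟩ is -3/√13.
P = |-3|² / 13 = 9/13.

0.692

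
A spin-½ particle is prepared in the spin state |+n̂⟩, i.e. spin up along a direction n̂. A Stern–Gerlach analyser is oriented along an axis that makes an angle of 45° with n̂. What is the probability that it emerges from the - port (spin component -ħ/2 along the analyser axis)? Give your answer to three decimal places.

0.146

For spin-½, the probability of finding spin-up along an axis at angle θ to the initial spin direction is cos²(θ/2); spin-down is sin²(θ/2).
θ = 45°, so P = sin²(22.5°) ≈ 0.146.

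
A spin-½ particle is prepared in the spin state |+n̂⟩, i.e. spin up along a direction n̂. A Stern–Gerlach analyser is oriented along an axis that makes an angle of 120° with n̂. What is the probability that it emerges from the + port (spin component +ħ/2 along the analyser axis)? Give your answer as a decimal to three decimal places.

0.250

For spin-½, the probability of finding spin-up along an axis at angle θ to the initial spin direction is cos²(θ/2); spin-down is sin²(θ/2).
θ = 120°, so P = cos²(60°) ≈ 0.250.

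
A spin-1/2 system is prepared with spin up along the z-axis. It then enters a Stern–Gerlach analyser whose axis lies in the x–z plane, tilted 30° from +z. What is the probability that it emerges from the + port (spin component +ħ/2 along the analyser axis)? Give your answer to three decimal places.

For spin-½, the probability of finding spin-up along an axis at angle θ to the initial spin direction is cos²(θ/2); spin-down is sin²(θ/2).
θ = 30°, so P = cos²(15°) ≈ 0.933.

0.933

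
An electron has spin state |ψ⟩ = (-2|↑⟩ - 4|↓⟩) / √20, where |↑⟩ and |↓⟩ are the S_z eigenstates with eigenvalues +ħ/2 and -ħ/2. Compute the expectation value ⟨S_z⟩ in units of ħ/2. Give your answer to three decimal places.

⟨σ_z⟩ = |a|² - |b|² divided by |a|²+|b|², with a, b the |↑⟩, |↓⟩ amplitudes.
= (4 - 16)/20 = -12/20.
⟨S_z⟩ = (ħ/2)·⟨σ_z⟩.

-0.600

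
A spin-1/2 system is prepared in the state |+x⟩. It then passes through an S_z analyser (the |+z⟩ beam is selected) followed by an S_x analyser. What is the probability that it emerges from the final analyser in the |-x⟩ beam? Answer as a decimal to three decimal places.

0.250

First analyser (S_z): from |+x⟩, P(|+z⟩) = 1/2.
After stage 1 the state is |+z⟩; P(|-x⟩) = |⟨-x|+z⟩|² = 1/2.
Joint probability = 1/2 × 1/2 = 0.250.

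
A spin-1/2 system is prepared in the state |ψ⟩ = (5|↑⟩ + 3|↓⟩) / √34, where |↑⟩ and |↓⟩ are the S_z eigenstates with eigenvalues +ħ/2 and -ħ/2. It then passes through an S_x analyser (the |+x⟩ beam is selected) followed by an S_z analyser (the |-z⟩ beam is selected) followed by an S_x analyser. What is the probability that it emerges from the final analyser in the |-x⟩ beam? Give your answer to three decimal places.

0.235

First analyser (S_x): P(|+x⟩) = |⟨+x|ψ⟩|² = 64/68.
After stage 1 the state is |+x⟩; P(|-z⟩) = |⟨-z|+x⟩|² = 1/2.
After stage 2 the state is |-z⟩; P(|-x⟩) = |⟨-x|-z⟩|² = 1/2.
Joint probability = 64/68 × 1/2 × 1/2 = 0.235.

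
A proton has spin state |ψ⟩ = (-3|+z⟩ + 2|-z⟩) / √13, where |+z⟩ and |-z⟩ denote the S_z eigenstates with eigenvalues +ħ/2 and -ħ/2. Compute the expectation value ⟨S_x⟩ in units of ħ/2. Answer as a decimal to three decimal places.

⟨σ_x⟩ = 2 Re(a* b)/(|a|²+|b|²) with a = -3, b = 2.
a* b = -6, so ⟨σ_x⟩ = -12/13.
⟨S_x⟩ = (ħ/2)·⟨σ_x⟩.

-0.923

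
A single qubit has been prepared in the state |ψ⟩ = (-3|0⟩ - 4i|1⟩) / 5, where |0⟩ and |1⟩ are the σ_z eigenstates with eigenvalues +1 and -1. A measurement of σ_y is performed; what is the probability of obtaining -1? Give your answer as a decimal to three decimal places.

0.020

|-y⟩ = (|0⟩ - i|1⟩)/√2, so ⟨-y|ψ⟩ = (1) / (√2·5).
P = |1|² / 50 = 1/50.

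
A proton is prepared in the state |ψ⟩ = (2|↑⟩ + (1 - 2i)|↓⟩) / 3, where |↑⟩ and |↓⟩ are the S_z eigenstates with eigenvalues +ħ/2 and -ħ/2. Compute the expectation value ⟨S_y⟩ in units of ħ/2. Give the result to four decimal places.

-0.8889

⟨σ_y⟩ = 2 Im(a* b)/(|a|²+|b|²) with a = 2, b = (1 - 2i).
a* b = (2 - 4i), so ⟨σ_y⟩ = -8/9.
⟨S_y⟩ = (ħ/2)·⟨σ_y⟩.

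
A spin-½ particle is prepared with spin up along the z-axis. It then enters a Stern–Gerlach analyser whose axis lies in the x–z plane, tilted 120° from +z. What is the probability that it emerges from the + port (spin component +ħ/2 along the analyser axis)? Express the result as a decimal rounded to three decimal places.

For spin-½, the probability of finding spin-up along an axis at angle θ to the initial spin direction is cos²(θ/2); spin-down is sin²(θ/2).
θ = 120°, so P = cos²(60°) ≈ 0.250.

0.250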